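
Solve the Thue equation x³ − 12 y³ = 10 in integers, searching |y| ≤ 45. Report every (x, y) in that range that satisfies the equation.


The equation is x³ - 12y³ = 10. For fixed y, x³ = 12·y³ + 10, so a solution requires the RHS to be a perfect cube.
Strategy: iterate y from -45 to 45, compute RHS = 12·y³ + 10, and check whether it is a (positive or negative) perfect cube.
Check small values of y:
  y = 0: RHS = 10 is not a perfect cube.
  y = 1: RHS = 22 is not a perfect cube.
  y = -1: RHS = -2 is not a perfect cube.
  y = 2: RHS = 106 is not a perfect cube.
  y = -2: RHS = -86 is not a perfect cube.
  y = 3: RHS = 334 is not a perfect cube.
  y = -3: RHS = -314 is not a perfect cube.
Continuing the search up to |y| = 45 finds no solutions either.
No (x, y) in the scanned range satisfies the equation.

No integer solutions with |y| ≤ 45.


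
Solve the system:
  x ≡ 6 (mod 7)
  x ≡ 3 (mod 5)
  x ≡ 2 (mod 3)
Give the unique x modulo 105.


Moduli 7, 5, 3 are pairwise coprime; by CRT there is a unique solution modulo M = 7 · 5 · 3 = 105.
Solve pairwise, accumulating the modulus:
  Start with x ≡ 6 (mod 7).
  Combine with x ≡ 3 (mod 5): since gcd(7, 5) = 1, we get a unique residue mod 35.
    Write x = 6 + 7·t and substitute into x ≡ 3 (mod 5): 7·t ≡ 3 − 6 = -3 (mod 5).
    Reduce coefficients mod 5: 2·t ≡ 2 (mod 5).
    The inverse of 2 mod 5 is 3 (since 2·3 = 6 = 1·5 + 1), so t ≡ 3·2 = 6 ≡ 1 (mod 5).
    Then x = 6 + 7·1 = 13, valid modulo lcm(7, 5) = 35: x ≡ 13 (mod 35).
  Combine with x ≡ 2 (mod 3): since gcd(35, 3) = 1, we get a unique residue mod 105.
    Write x = 13 + 35·t and substitute into x ≡ 2 (mod 3): 35·t ≡ 2 − 13 = -11 (mod 3).
    Reduce coefficients mod 3: 2·t ≡ 1 (mod 3).
    The inverse of 2 mod 3 is 2 (since 2·2 = 4 = 1·3 + 1), so t ≡ 2·1 = 2 ≡ 2 (mod 3).
    Then x = 13 + 35·2 = 83, valid modulo lcm(35, 3) = 105: x ≡ 83 (mod 105).
Verify: 83 mod 7 = 6 ✓, 83 mod 5 = 3 ✓, 83 mod 3 = 2 ✓.

x ≡ 83 (mod 105).


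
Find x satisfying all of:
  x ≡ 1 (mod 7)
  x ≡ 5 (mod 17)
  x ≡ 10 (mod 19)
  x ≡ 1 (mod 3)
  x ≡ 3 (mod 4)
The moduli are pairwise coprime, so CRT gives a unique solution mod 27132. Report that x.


Product of moduli M = 7 · 17 · 19 · 3 · 4 = 27132.
Merge one congruence at a time:
  Start: x ≡ 1 (mod 7).
  Combine with x ≡ 5 (mod 17); new modulus lcm = 119.
    Write x = 1 + 7·t and substitute into x ≡ 5 (mod 17): 7·t ≡ 5 − 1 = 4 (mod 17).
    The inverse of 7 mod 17 is 5 (since 7·5 = 35 = 2·17 + 1), so t ≡ 5·4 = 20 ≡ 3 (mod 17).
    Then x = 1 + 7·3 = 22, valid modulo lcm(7, 17) = 119: x ≡ 22 (mod 119).
  Combine with x ≡ 10 (mod 19); new modulus lcm = 2261.
    Write x = 22 + 119·t and substitute into x ≡ 10 (mod 19): 119·t ≡ 10 − 22 = -12 (mod 19).
    Reduce coefficients mod 19: 5·t ≡ 7 (mod 19).
    The inverse of 5 mod 19 is 4 (since 5·4 = 20 = 1·19 + 1), so t ≡ 4·7 = 28 ≡ 9 (mod 19).
    Then x = 22 + 119·9 = 1093, valid modulo lcm(119, 19) = 2261: x ≡ 1093 (mod 2261).
  Combine with x ≡ 1 (mod 3); new modulus lcm = 6783.
    Write x = 1093 + 2261·t and substitute into x ≡ 1 (mod 3): 2261·t ≡ 1 − 1093 = -1092 (mod 3).
    Reduce coefficients mod 3: 2·t ≡ 0 (mod 3).
    The inverse of 2 mod 3 is 2 (since 2·2 = 4 = 1·3 + 1), so t ≡ 2·0 = 0 ≡ 0 (mod 3).
    Then x = 1093 + 2261·0 = 1093, valid modulo lcm(2261, 3) = 6783: x ≡ 1093 (mod 6783).
  Combine with x ≡ 3 (mod 4); new modulus lcm = 27132.
    Write x = 1093 + 6783·t and substitute into x ≡ 3 (mod 4): 6783·t ≡ 3 − 1093 = -1090 (mod 4).
    Reduce coefficients mod 4: 3·t ≡ 2 (mod 4).
    The inverse of 3 mod 4 is 3 (since 3·3 = 9 = 2·4 + 1), so t ≡ 3·2 = 6 ≡ 2 (mod 4).
    Then x = 1093 + 6783·2 = 14659, valid modulo lcm(6783, 4) = 27132: x ≡ 14659 (mod 27132).
Verify against each original: 14659 mod 7 = 1, 14659 mod 17 = 5, 14659 mod 19 = 10, 14659 mod 3 = 1, 14659 mod 4 = 3.

x ≡ 14659 (mod 27132).


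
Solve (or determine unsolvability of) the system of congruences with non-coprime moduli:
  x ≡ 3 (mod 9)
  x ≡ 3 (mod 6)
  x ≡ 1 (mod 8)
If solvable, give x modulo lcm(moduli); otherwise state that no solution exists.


Moduli 9, 6, 8 are not pairwise coprime, so CRT works modulo lcm(m_i) when all pairwise compatibility conditions hold.
Pairwise compatibility: gcd(m_i, m_j) must divide a_i - a_j for every pair.
Merge one congruence at a time:
  Start: x ≡ 3 (mod 9).
  Combine with x ≡ 3 (mod 6): gcd(9, 6) = 3; 3 - 3 = 0, which IS divisible by 3, so compatible.
    Write x = 3 + 9·t and substitute into x ≡ 3 (mod 6): 9·t ≡ 3 − 3 = 0 (mod 6).
    Divide the congruence (and modulus) by g = 3: 3·t ≡ 0 (mod 2).
    Reduce coefficients mod 2: 1·t ≡ 0 (mod 2).
    So t ≡ 0 (mod 2).
    Then x = 3 + 9·0 = 3, valid modulo lcm(9, 6) = 18: x ≡ 3 (mod 18).
  Combine with x ≡ 1 (mod 8): gcd(18, 8) = 2; 1 - 3 = -2, which IS divisible by 2, so compatible.
    Write x = 3 + 18·t and substitute into x ≡ 1 (mod 8): 18·t ≡ 1 − 3 = -2 (mod 8).
    Divide the congruence (and modulus) by g = 2: 9·t ≡ -1 (mod 4).
    Reduce coefficients mod 4: 1·t ≡ 3 (mod 4).
    So t ≡ 3 (mod 4).
    Then x = 3 + 18·3 = 57, valid modulo lcm(18, 8) = 72: x ≡ 57 (mod 72).
Verify: 57 mod 9 = 3, 57 mod 6 = 3, 57 mod 8 = 1.

x ≡ 57 (mod 72).


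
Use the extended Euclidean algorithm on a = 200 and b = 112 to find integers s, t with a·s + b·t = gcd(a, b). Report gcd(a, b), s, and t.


Euclidean algorithm on (200, 112) — divide until remainder is 0:
  200 = 1 · 112 + 88
  112 = 1 · 88 + 24
  88 = 3 · 24 + 16
  24 = 1 · 16 + 8
  16 = 2 · 8 + 0
gcd(200, 112) = 8.
Track Bezout coefficients alongside the remainders: start with r₀ = 200 = a·1 + b·0 (s = 1, t = 0) and r₁ = 112 = a·0 + b·1 (s = 0, t = 1); each new remainder r_{k+1} = r_{k-1} − q_k·r_k inherits s_{k+1} = s_{k-1} − q_k·s_k, t_{k+1} = t_{k-1} − q_k·t_k, so r_k = a·s_k + b·t_k at every step:
  q = 1: r = 88, s = 1 − 1·0 = 1, t = 0 − 1·1 = -1  (check: 200·1 + 112·(-1) = 88)
  q = 1: r = 24, s = 0 − 1·1 = -1, t = 1 − 1·(-1) = 2  (check: 200·(-1) + 112·2 = 24)
  q = 3: r = 16, s = 1 − 3·(-1) = 4, t = -1 − 3·2 = -7  (check: 200·4 + 112·(-7) = 16)
  q = 1: r = 8, s = -1 − 1·4 = -5, t = 2 − 1·(-7) = 9  (check: 200·(-5) + 112·9 = 8)
The row with r = 8 (the gcd) gives the Bezout coefficients s = -5, t = 9.
Result: 200 · (-5) + 112 · (9) = 8.

gcd(200, 112) = 8; s = -5, t = 9 (check: 200·(-5) + 112·9 = 8).


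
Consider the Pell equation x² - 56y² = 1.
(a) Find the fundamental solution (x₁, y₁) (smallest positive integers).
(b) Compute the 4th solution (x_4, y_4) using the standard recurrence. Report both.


Step 1: Find the fundamental solution (x₁, y₁) of x² - 56y² = 1.
  Expand √56 as a continued fraction. a₀ = ⌊√56⌋ = 7; iterate m_{k+1} = d_k·a_k − m_k, d_{k+1} = (56 − m_{k+1}²)/d_k, a_{k+1} = ⌊(a₀ + m_{k+1})/d_{k+1}⌋ (starting m₀ = 0, d₀ = 1), with convergents p_k = a_k·p_{k-1} + p_{k-2}, q_k = a_k·q_{k-1} + q_{k-2} (p₋₁ = 1, q₋₁ = 0):
  k = 0: a₀ = 7; p₀/q₀ = 7/1; p₀² − 56·q₀² = 49 − 56 = -7.
  k = 1: m = 7, d = 7, a = ⌊(7 + 7)/7⌋ = 2; p/q = (2·7 + 1)/(2·1 + 0) = 15/2; p² − 56·q² = 225 − 224 = 1.
  The first convergent with p² − 56·q² = 1 gives the fundamental solution (x₁, y₁) = (15, 2).
Step 2: Apply the recurrence (x_{n+1}, y_{n+1}) = (x₁x_n + 56y₁y_n, x₁y_n + y₁x_n) repeatedly.
  From (x_1, y_1) = (15, 2): x_2 = 15·15 + 56·2·2 = 449; y_2 = 15·2 + 2·15 = 60.
  From (x_2, y_2) = (449, 60): x_3 = 15·449 + 56·2·60 = 13455; y_3 = 15·60 + 2·449 = 1798.
  From (x_3, y_3) = (13455, 1798): x_4 = 15·13455 + 56·2·1798 = 403201; y_4 = 15·1798 + 2·13455 = 53880.
Step 3: Verify x_4² - 56·y_4² = 162571046401 - 162571046400 = 1 (should be 1). ✓

(x_1, y_1) = (15, 2); (x_4, y_4) = (403201, 53880).


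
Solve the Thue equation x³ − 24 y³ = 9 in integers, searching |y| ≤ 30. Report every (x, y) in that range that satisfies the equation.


The equation is x³ - 24y³ = 9. For fixed y, x³ = 24·y³ + 9, so a solution requires the RHS to be a perfect cube.
Strategy: iterate y from -30 to 30, compute RHS = 24·y³ + 9, and check whether it is a (positive or negative) perfect cube.
Check small values of y:
  y = 0: RHS = 9 is not a perfect cube.
  y = 1: RHS = 33 is not a perfect cube.
  y = -1: RHS = -15 is not a perfect cube.
  y = 2: RHS = 201 is not a perfect cube.
  y = -2: RHS = -183 is not a perfect cube.
  y = 3: RHS = 657 is not a perfect cube.
  y = -3: RHS = -639 is not a perfect cube.
Continuing the search up to |y| = 30 finds no solutions either.
No (x, y) in the scanned range satisfies the equation.

No integer solutions with |y| ≤ 30.


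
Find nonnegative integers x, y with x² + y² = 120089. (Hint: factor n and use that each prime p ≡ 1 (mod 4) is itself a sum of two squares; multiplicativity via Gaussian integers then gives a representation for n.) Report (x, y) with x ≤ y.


Step 1: Factor n = 120089 = 29 · 41 · 101.
Step 2: Check the mod-4 condition on each prime factor: 29 ≡ 1 (mod 4), exponent 1; 41 ≡ 1 (mod 4), exponent 1; 101 ≡ 1 (mod 4), exponent 1.
All primes ≡ 3 (mod 4) appear to even exponent (or don't appear), so by the two-squares theorem n IS expressible as a sum of two squares.
Step 3: Build a representation. Here n = 29 · 41 · 101 is a product of primes ≡ 1 (mod 4). Each prime p ≡ 1 (mod 4) is itself a sum of two squares; find a² by testing p − a² for a perfect square:
  29: 29 − 1² = 28, 29 − 2² = 25 = 5² ⇒ 29 = 2² + 5².
  41: 41 − 1² = 40, 41 − 2² = 37, 41 − 3² = 32, 41 − 4² = 25 = 5² ⇒ 41 = 4² + 5².
  101: 101 − 1² = 100 = 10² ⇒ 101 = 1² + 10².
  Combine using the Brahmagupta–Fibonacci identity (a² + b²)(c² + d²) = (ac − bd)² + (ad + bc)² = (ac + bd)² + (ad − bc)²:
  29 · 41 = 1189: from (2² + 5²)(4² + 5²), take (2·4 − 5·5, 2·5 + 5·4) = (8 − 25, 10 + 20) = (-17, 30); dropping signs (only squares matter) gives (17, 30); check 17² + 30² = 289 + 900 = 1189 ✓.
  1189 · 101 = 120089: from (17² + 30²)(1² + 10²), take (17·1 − 30·10, 17·10 + 30·1) = (17 − 300, 170 + 30) = (-283, 200); dropping signs (only squares matter) gives (283, 200); check 283² + 200² = 80089 + 40000 = 120089 ✓.
Step 4: Order so x ≤ y and verify: 200² + 283² = 40000 + 80089 = 120089 = n. ✓

n = 120089 = 200² + 283² (one valid representation with x ≤ y).


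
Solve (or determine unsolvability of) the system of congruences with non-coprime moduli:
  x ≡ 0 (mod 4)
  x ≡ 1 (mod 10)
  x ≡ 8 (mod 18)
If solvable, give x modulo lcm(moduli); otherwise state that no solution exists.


Moduli 4, 10, 18 are not pairwise coprime, so CRT works modulo lcm(m_i) when all pairwise compatibility conditions hold.
Pairwise compatibility: gcd(m_i, m_j) must divide a_i - a_j for every pair.
Merge one congruence at a time:
  Start: x ≡ 0 (mod 4).
  Combine with x ≡ 1 (mod 10): gcd(4, 10) = 2, and 1 - 0 = 1 is NOT divisible by 2.
    ⇒ system is inconsistent (no integer solution).

No solution (the system is inconsistent).


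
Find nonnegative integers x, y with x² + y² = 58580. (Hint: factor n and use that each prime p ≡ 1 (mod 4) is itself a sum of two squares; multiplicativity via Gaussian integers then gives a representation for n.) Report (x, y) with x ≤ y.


Step 1: Factor n = 58580 = 2^2 · 5 · 29 · 101.
Step 2: Check the mod-4 condition on each prime factor: 2 = 2 (special); 5 ≡ 1 (mod 4), exponent 1; 29 ≡ 1 (mod 4), exponent 1; 101 ≡ 1 (mod 4), exponent 1.
All primes ≡ 3 (mod 4) appear to even exponent (or don't appear), so by the two-squares theorem n IS expressible as a sum of two squares.
Step 3: Build a representation. Group n = k² · m with k = 2 and m = 5 · 29 · 101 = 14645 (a product of primes ≡ 1 (mod 4)); a representation of m scales to one of n via (k·x)² + (k·y)² = k²(x² + y²). Each prime p ≡ 1 (mod 4) is itself a sum of two squares; find a² by testing p − a² for a perfect square:
  5: 5 − 1² = 4 = 2² ⇒ 5 = 1² + 2².
  29: 29 − 1² = 28, 29 − 2² = 25 = 5² ⇒ 29 = 2² + 5².
  101: 101 − 1² = 100 = 10² ⇒ 101 = 1² + 10².
  Combine using the Brahmagupta–Fibonacci identity (a² + b²)(c² + d²) = (ac − bd)² + (ad + bc)² = (ac + bd)² + (ad − bc)²:
  5 · 29 = 145: from (1² + 2²)(2² + 5²), take (1·2 − 2·5, 1·5 + 2·2) = (2 − 10, 5 + 4) = (-8, 9); dropping signs (only squares matter) gives (8, 9); check 8² + 9² = 64 + 81 = 145 ✓.
  145 · 101 = 14645: from (8² + 9²)(1² + 10²), take (8·1 − 9·10, 8·10 + 9·1) = (8 − 90, 80 + 9) = (-82, 89); dropping signs (only squares matter) gives (82, 89); check 82² + 89² = 6724 + 7921 = 14645 ✓.
  Scale by k = 2: (2·82, 2·89) = (164, 178).
Step 4: Order so x ≤ y and verify: 164² + 178² = 26896 + 31684 = 58580 = n. ✓

n = 58580 = 164² + 178² (one valid representation with x ≤ y).


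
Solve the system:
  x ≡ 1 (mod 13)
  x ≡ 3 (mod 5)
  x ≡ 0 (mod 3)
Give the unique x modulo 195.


Moduli 13, 5, 3 are pairwise coprime; by CRT there is a unique solution modulo M = 13 · 5 · 3 = 195.
Solve pairwise, accumulating the modulus:
  Start with x ≡ 1 (mod 13).
  Combine with x ≡ 3 (mod 5): since gcd(13, 5) = 1, we get a unique residue mod 65.
    Write x = 1 + 13·t and substitute into x ≡ 3 (mod 5): 13·t ≡ 3 − 1 = 2 (mod 5).
    Reduce coefficients mod 5: 3·t ≡ 2 (mod 5).
    The inverse of 3 mod 5 is 2 (since 3·2 = 6 = 1·5 + 1), so t ≡ 2·2 = 4 ≡ 4 (mod 5).
    Then x = 1 + 13·4 = 53, valid modulo lcm(13, 5) = 65: x ≡ 53 (mod 65).
  Combine with x ≡ 0 (mod 3): since gcd(65, 3) = 1, we get a unique residue mod 195.
    Write x = 53 + 65·t and substitute into x ≡ 0 (mod 3): 65·t ≡ 0 − 53 = -53 (mod 3).
    Reduce coefficients mod 3: 2·t ≡ 1 (mod 3).
    The inverse of 2 mod 3 is 2 (since 2·2 = 4 = 1·3 + 1), so t ≡ 2·1 = 2 ≡ 2 (mod 3).
    Then x = 53 + 65·2 = 183, valid modulo lcm(65, 3) = 195: x ≡ 183 (mod 195).
Verify: 183 mod 13 = 1 ✓, 183 mod 5 = 3 ✓, 183 mod 3 = 0 ✓.

x ≡ 183 (mod 195).


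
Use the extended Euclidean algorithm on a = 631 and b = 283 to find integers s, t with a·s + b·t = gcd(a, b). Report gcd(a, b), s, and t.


Euclidean algorithm on (631, 283) — divide until remainder is 0:
  631 = 2 · 283 + 65
  283 = 4 · 65 + 23
  65 = 2 · 23 + 19
  23 = 1 · 19 + 4
  19 = 4 · 4 + 3
  4 = 1 · 3 + 1
  3 = 3 · 1 + 0
gcd(631, 283) = 1.
Track Bezout coefficients alongside the remainders: start with r₀ = 631 = a·1 + b·0 (s = 1, t = 0) and r₁ = 283 = a·0 + b·1 (s = 0, t = 1); each new remainder r_{k+1} = r_{k-1} − q_k·r_k inherits s_{k+1} = s_{k-1} − q_k·s_k, t_{k+1} = t_{k-1} − q_k·t_k, so r_k = a·s_k + b·t_k at every step:
  q = 2: r = 65, s = 1 − 2·0 = 1, t = 0 − 2·1 = -2  (check: 631·1 + 283·(-2) = 65)
  q = 4: r = 23, s = 0 − 4·1 = -4, t = 1 − 4·(-2) = 9  (check: 631·(-4) + 283·9 = 23)
  q = 2: r = 19, s = 1 − 2·(-4) = 9, t = -2 − 2·9 = -20  (check: 631·9 + 283·(-20) = 19)
  q = 1: r = 4, s = -4 − 1·9 = -13, t = 9 − 1·(-20) = 29  (check: 631·(-13) + 283·29 = 4)
  q = 4: r = 3, s = 9 − 4·(-13) = 61, t = -20 − 4·29 = -136  (check: 631·61 + 283·(-136) = 3)
  q = 1: r = 1, s = -13 − 1·61 = -74, t = 29 − 1·(-136) = 165  (check: 631·(-74) + 283·165 = 1)
The row with r = 1 (the gcd) gives the Bezout coefficients s = -74, t = 165.
Result: 631 · (-74) + 283 · (165) = 1.

gcd(631, 283) = 1; s = -74, t = 165 (check: 631·(-74) + 283·165 = 1).


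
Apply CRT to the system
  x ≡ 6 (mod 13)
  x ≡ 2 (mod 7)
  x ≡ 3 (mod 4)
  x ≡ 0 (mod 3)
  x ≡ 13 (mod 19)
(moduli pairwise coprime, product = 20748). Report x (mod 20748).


Product of moduli M = 13 · 7 · 4 · 3 · 19 = 20748.
Merge one congruence at a time:
  Start: x ≡ 6 (mod 13).
  Combine with x ≡ 2 (mod 7); new modulus lcm = 91.
    Write x = 6 + 13·t and substitute into x ≡ 2 (mod 7): 13·t ≡ 2 − 6 = -4 (mod 7).
    Reduce coefficients mod 7: 6·t ≡ 3 (mod 7).
    The inverse of 6 mod 7 is 6 (since 6·6 = 36 = 5·7 + 1), so t ≡ 6·3 = 18 ≡ 4 (mod 7).
    Then x = 6 + 13·4 = 58, valid modulo lcm(13, 7) = 91: x ≡ 58 (mod 91).
  Combine with x ≡ 3 (mod 4); new modulus lcm = 364.
    Write x = 58 + 91·t and substitute into x ≡ 3 (mod 4): 91·t ≡ 3 − 58 = -55 (mod 4).
    Reduce coefficients mod 4: 3·t ≡ 1 (mod 4).
    The inverse of 3 mod 4 is 3 (since 3·3 = 9 = 2·4 + 1), so t ≡ 3·1 = 3 ≡ 3 (mod 4).
    Then x = 58 + 91·3 = 331, valid modulo lcm(91, 4) = 364: x ≡ 331 (mod 364).
  Combine with x ≡ 0 (mod 3); new modulus lcm = 1092.
    Write x = 331 + 364·t and substitute into x ≡ 0 (mod 3): 364·t ≡ 0 − 331 = -331 (mod 3).
    Reduce coefficients mod 3: 1·t ≡ 2 (mod 3).
    So t ≡ 2 (mod 3).
    Then x = 331 + 364·2 = 1059, valid modulo lcm(364, 3) = 1092: x ≡ 1059 (mod 1092).
  Combine with x ≡ 13 (mod 19); new modulus lcm = 20748.
    Write x = 1059 + 1092·t and substitute into x ≡ 13 (mod 19): 1092·t ≡ 13 − 1059 = -1046 (mod 19).
    Reduce coefficients mod 19: 9·t ≡ 18 (mod 19).
    The inverse of 9 mod 19 is 17 (since 9·17 = 153 = 8·19 + 1), so t ≡ 17·18 = 306 ≡ 2 (mod 19).
    Then x = 1059 + 1092·2 = 3243, valid modulo lcm(1092, 19) = 20748: x ≡ 3243 (mod 20748).
Verify against each original: 3243 mod 13 = 6, 3243 mod 7 = 2, 3243 mod 4 = 3, 3243 mod 3 = 0, 3243 mod 19 = 13.

x ≡ 3243 (mod 20748).


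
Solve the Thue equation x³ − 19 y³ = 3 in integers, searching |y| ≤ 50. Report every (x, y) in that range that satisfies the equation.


The equation is x³ - 19y³ = 3. For fixed y, x³ = 19·y³ + 3, so a solution requires the RHS to be a perfect cube.
Strategy: iterate y from -50 to 50, compute RHS = 19·y³ + 3, and check whether it is a (positive or negative) perfect cube.
Check small values of y:
  y = 0: RHS = 3 is not a perfect cube.
  y = 1: RHS = 22 is not a perfect cube.
  y = -1: RHS = -16 is not a perfect cube.
  y = 2: RHS = 155 is not a perfect cube.
  y = -2: RHS = -149 is not a perfect cube.
  y = 3: RHS = 516 is not a perfect cube.
  y = -3: RHS = -510 is not a perfect cube.
Continuing the search up to |y| = 50 finds no solutions either.
No (x, y) in the scanned range satisfies the equation.

No integer solutions with |y| ≤ 50.


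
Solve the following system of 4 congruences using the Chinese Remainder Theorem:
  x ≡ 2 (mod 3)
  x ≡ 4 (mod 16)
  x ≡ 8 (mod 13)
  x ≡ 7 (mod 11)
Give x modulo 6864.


Product of moduli M = 3 · 16 · 13 · 11 = 6864.
Merge one congruence at a time:
  Start: x ≡ 2 (mod 3).
  Combine with x ≡ 4 (mod 16); new modulus lcm = 48.
    Write x = 2 + 3·t and substitute into x ≡ 4 (mod 16): 3·t ≡ 4 − 2 = 2 (mod 16).
    The inverse of 3 mod 16 is 11 (since 3·11 = 33 = 2·16 + 1), so t ≡ 11·2 = 22 ≡ 6 (mod 16).
    Then x = 2 + 3·6 = 20, valid modulo lcm(3, 16) = 48: x ≡ 20 (mod 48).
  Combine with x ≡ 8 (mod 13); new modulus lcm = 624.
    Write x = 20 + 48·t and substitute into x ≡ 8 (mod 13): 48·t ≡ 8 − 20 = -12 (mod 13).
    Reduce coefficients mod 13: 9·t ≡ 1 (mod 13).
    The inverse of 9 mod 13 is 3 (since 9·3 = 27 = 2·13 + 1), so t ≡ 3·1 = 3 ≡ 3 (mod 13).
    Then x = 20 + 48·3 = 164, valid modulo lcm(48, 13) = 624: x ≡ 164 (mod 624).
  Combine with x ≡ 7 (mod 11); new modulus lcm = 6864.
    Write x = 164 + 624·t and substitute into x ≡ 7 (mod 11): 624·t ≡ 7 − 164 = -157 (mod 11).
    Reduce coefficients mod 11: 8·t ≡ 8 (mod 11).
    The inverse of 8 mod 11 is 7 (since 8·7 = 56 = 5·11 + 1), so t ≡ 7·8 = 56 ≡ 1 (mod 11).
    Then x = 164 + 624·1 = 788, valid modulo lcm(624, 11) = 6864: x ≡ 788 (mod 6864).
Verify against each original: 788 mod 3 = 2, 788 mod 16 = 4, 788 mod 13 = 8, 788 mod 11 = 7.

x ≡ 788 (mod 6864).


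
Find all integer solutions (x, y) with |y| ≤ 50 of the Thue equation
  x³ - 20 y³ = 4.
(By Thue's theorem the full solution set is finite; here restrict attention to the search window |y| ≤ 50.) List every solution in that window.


The equation is x³ - 20y³ = 4. For fixed y, x³ = 20·y³ + 4, so a solution requires the RHS to be a perfect cube.
Strategy: iterate y from -50 to 50, compute RHS = 20·y³ + 4, and check whether it is a (positive or negative) perfect cube.
Check small values of y:
  y = 0: RHS = 4 is not a perfect cube.
  y = 1: RHS = 24 is not a perfect cube.
  y = -1: RHS = -16 is not a perfect cube.
  y = 2: RHS = 164 is not a perfect cube.
  y = -2: RHS = -156 is not a perfect cube.
  y = 3: RHS = 544 is not a perfect cube.
  y = -3: RHS = -536 is not a perfect cube.
Continuing the search up to |y| = 50 finds no solutions either.
No (x, y) in the scanned range satisfies the equation.

No integer solutions with |y| ≤ 50.


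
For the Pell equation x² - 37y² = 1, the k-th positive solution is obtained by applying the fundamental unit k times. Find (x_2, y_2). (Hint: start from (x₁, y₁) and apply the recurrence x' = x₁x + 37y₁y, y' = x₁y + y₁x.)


Step 1: Find the fundamental solution (x₁, y₁) of x² - 37y² = 1.
  Expand √37 as a continued fraction. a₀ = ⌊√37⌋ = 6; iterate m_{k+1} = d_k·a_k − m_k, d_{k+1} = (37 − m_{k+1}²)/d_k, a_{k+1} = ⌊(a₀ + m_{k+1})/d_{k+1}⌋ (starting m₀ = 0, d₀ = 1), with convergents p_k = a_k·p_{k-1} + p_{k-2}, q_k = a_k·q_{k-1} + q_{k-2} (p₋₁ = 1, q₋₁ = 0):
  k = 0: a₀ = 6; p₀/q₀ = 6/1; p₀² − 37·q₀² = 36 − 37 = -1.
  k = 1: m = 6, d = 1, a = ⌊(6 + 6)/1⌋ = 12; p/q = (12·6 + 1)/(12·1 + 0) = 73/12; p² − 37·q² = 5329 − 5328 = 1.
  The first convergent with p² − 37·q² = 1 gives the fundamental solution (x₁, y₁) = (73, 12).
Step 2: Apply the recurrence (x_{n+1}, y_{n+1}) = (x₁x_n + 37y₁y_n, x₁y_n + y₁x_n) repeatedly.
  From (x_1, y_1) = (73, 12): x_2 = 73·73 + 37·12·12 = 10657; y_2 = 73·12 + 12·73 = 1752.
Step 3: Verify x_2² - 37·y_2² = 113571649 - 113571648 = 1 (should be 1). ✓

(x_1, y_1) = (73, 12); (x_2, y_2) = (10657, 1752).


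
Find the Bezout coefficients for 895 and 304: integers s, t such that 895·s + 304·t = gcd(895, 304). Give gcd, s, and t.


Euclidean algorithm on (895, 304) — divide until remainder is 0:
  895 = 2 · 304 + 287
  304 = 1 · 287 + 17
  287 = 16 · 17 + 15
  17 = 1 · 15 + 2
  15 = 7 · 2 + 1
  2 = 2 · 1 + 0
gcd(895, 304) = 1.
Track Bezout coefficients alongside the remainders: start with r₀ = 895 = a·1 + b·0 (s = 1, t = 0) and r₁ = 304 = a·0 + b·1 (s = 0, t = 1); each new remainder r_{k+1} = r_{k-1} − q_k·r_k inherits s_{k+1} = s_{k-1} − q_k·s_k, t_{k+1} = t_{k-1} − q_k·t_k, so r_k = a·s_k + b·t_k at every step:
  q = 2: r = 287, s = 1 − 2·0 = 1, t = 0 − 2·1 = -2  (check: 895·1 + 304·(-2) = 287)
  q = 1: r = 17, s = 0 − 1·1 = -1, t = 1 − 1·(-2) = 3  (check: 895·(-1) + 304·3 = 17)
  q = 16: r = 15, s = 1 − 16·(-1) = 17, t = -2 − 16·3 = -50  (check: 895·17 + 304·(-50) = 15)
  q = 1: r = 2, s = -1 − 1·17 = -18, t = 3 − 1·(-50) = 53  (check: 895·(-18) + 304·53 = 2)
  q = 7: r = 1, s = 17 − 7·(-18) = 143, t = -50 − 7·53 = -421  (check: 895·143 + 304·(-421) = 1)
The row with r = 1 (the gcd) gives the Bezout coefficients s = 143, t = -421.
Result: 895 · (143) + 304 · (-421) = 1.

gcd(895, 304) = 1; s = 143, t = -421 (check: 895·143 + 304·(-421) = 1).


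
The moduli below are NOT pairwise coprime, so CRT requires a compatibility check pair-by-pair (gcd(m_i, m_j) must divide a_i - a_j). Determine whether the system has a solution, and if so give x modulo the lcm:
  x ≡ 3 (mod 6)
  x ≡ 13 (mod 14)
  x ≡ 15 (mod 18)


Moduli 6, 14, 18 are not pairwise coprime, so CRT works modulo lcm(m_i) when all pairwise compatibility conditions hold.
Pairwise compatibility: gcd(m_i, m_j) must divide a_i - a_j for every pair.
Merge one congruence at a time:
  Start: x ≡ 3 (mod 6).
  Combine with x ≡ 13 (mod 14): gcd(6, 14) = 2; 13 - 3 = 10, which IS divisible by 2, so compatible.
    Write x = 3 + 6·t and substitute into x ≡ 13 (mod 14): 6·t ≡ 13 − 3 = 10 (mod 14).
    Divide the congruence (and modulus) by g = 2: 3·t ≡ 5 (mod 7).
    The inverse of 3 mod 7 is 5 (since 3·5 = 15 = 2·7 + 1), so t ≡ 5·5 = 25 ≡ 4 (mod 7).
    Then x = 3 + 6·4 = 27, valid modulo lcm(6, 14) = 42: x ≡ 27 (mod 42).
  Combine with x ≡ 15 (mod 18): gcd(42, 18) = 6; 15 - 27 = -12, which IS divisible by 6, so compatible.
    Write x = 27 + 42·t and substitute into x ≡ 15 (mod 18): 42·t ≡ 15 − 27 = -12 (mod 18).
    Divide the congruence (and modulus) by g = 6: 7·t ≡ -2 (mod 3).
    Reduce coefficients mod 3: 1·t ≡ 1 (mod 3).
    So t ≡ 1 (mod 3).
    Then x = 27 + 42·1 = 69, valid modulo lcm(42, 18) = 126: x ≡ 69 (mod 126).
Verify: 69 mod 6 = 3, 69 mod 14 = 13, 69 mod 18 = 15.

x ≡ 69 (mod 126).


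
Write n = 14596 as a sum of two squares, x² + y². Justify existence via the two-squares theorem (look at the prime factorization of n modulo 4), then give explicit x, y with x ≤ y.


Step 1: Factor n = 14596 = 2^2 · 41 · 89.
Step 2: Check the mod-4 condition on each prime factor: 2 = 2 (special); 41 ≡ 1 (mod 4), exponent 1; 89 ≡ 1 (mod 4), exponent 1.
All primes ≡ 3 (mod 4) appear to even exponent (or don't appear), so by the two-squares theorem n IS expressible as a sum of two squares.
Step 3: Build a representation. Group n = k² · m with k = 2 and m = 41 · 89 = 3649 (a product of primes ≡ 1 (mod 4)); a representation of m scales to one of n via (k·x)² + (k·y)² = k²(x² + y²). Each prime p ≡ 1 (mod 4) is itself a sum of two squares; find a² by testing p − a² for a perfect square:
  41: 41 − 1² = 40, 41 − 2² = 37, 41 − 3² = 32, 41 − 4² = 25 = 5² ⇒ 41 = 4² + 5².
  89: 89 − 1² = 88, 89 − 2² = 85, 89 − 3² = 80, 89 − 4² = 73, 89 − 5² = 64 = 8² ⇒ 89 = 5² + 8².
  Combine using the Brahmagupta–Fibonacci identity (a² + b²)(c² + d²) = (ac − bd)² + (ad + bc)² = (ac + bd)² + (ad − bc)²:
  41 · 89 = 3649: from (4² + 5²)(5² + 8²), take (4·5 − 5·8, 4·8 + 5·5) = (20 − 40, 32 + 25) = (-20, 57); dropping signs (only squares matter) gives (20, 57); check 20² + 57² = 400 + 3249 = 3649 ✓.
  Scale by k = 2: (2·20, 2·57) = (40, 114).
Step 4: Order so x ≤ y and verify: 40² + 114² = 1600 + 12996 = 14596 = n. ✓

n = 14596 = 40² + 114² (one valid representation with x ≤ y).


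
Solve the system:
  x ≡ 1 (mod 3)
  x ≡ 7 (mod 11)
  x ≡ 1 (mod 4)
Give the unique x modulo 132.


Moduli 3, 11, 4 are pairwise coprime; by CRT there is a unique solution modulo M = 3 · 11 · 4 = 132.
Solve pairwise, accumulating the modulus:
  Start with x ≡ 1 (mod 3).
  Combine with x ≡ 7 (mod 11): since gcd(3, 11) = 1, we get a unique residue mod 33.
    Write x = 1 + 3·t and substitute into x ≡ 7 (mod 11): 3·t ≡ 7 − 1 = 6 (mod 11).
    The inverse of 3 mod 11 is 4 (since 3·4 = 12 = 1·11 + 1), so t ≡ 4·6 = 24 ≡ 2 (mod 11).
    Then x = 1 + 3·2 = 7, valid modulo lcm(3, 11) = 33: x ≡ 7 (mod 33).
  Combine with x ≡ 1 (mod 4): since gcd(33, 4) = 1, we get a unique residue mod 132.
    Write x = 7 + 33·t and substitute into x ≡ 1 (mod 4): 33·t ≡ 1 − 7 = -6 (mod 4).
    Reduce coefficients mod 4: 1·t ≡ 2 (mod 4).
    So t ≡ 2 (mod 4).
    Then x = 7 + 33·2 = 73, valid modulo lcm(33, 4) = 132: x ≡ 73 (mod 132).
Verify: 73 mod 3 = 1 ✓, 73 mod 11 = 7 ✓, 73 mod 4 = 1 ✓.

x ≡ 73 (mod 132).


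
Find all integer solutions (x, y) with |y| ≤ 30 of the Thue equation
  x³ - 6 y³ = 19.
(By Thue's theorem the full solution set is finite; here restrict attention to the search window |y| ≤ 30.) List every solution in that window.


The equation is x³ - 6y³ = 19. For fixed y, x³ = 6·y³ + 19, so a solution requires the RHS to be a perfect cube.
Strategy: iterate y from -30 to 30, compute RHS = 6·y³ + 19, and check whether it is a (positive or negative) perfect cube.
Check small values of y:
  y = 0: RHS = 19 is not a perfect cube.
  y = 1: RHS = 25 is not a perfect cube.
  y = -1: RHS = 13 is not a perfect cube.
  y = 2: RHS = 67 is not a perfect cube.
  y = -2: RHS = -29 is not a perfect cube.
  y = 3: RHS = 181 is not a perfect cube.
  y = -3: RHS = -143 is not a perfect cube.
Continuing the search up to |y| = 30 finds no solutions either.
No (x, y) in the scanned range satisfies the equation.

No integer solutions with |y| ≤ 30.


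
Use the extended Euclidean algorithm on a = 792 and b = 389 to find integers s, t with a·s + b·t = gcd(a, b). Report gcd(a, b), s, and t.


Euclidean algorithm on (792, 389) — divide until remainder is 0:
  792 = 2 · 389 + 14
  389 = 27 · 14 + 11
  14 = 1 · 11 + 3
  11 = 3 · 3 + 2
  3 = 1 · 2 + 1
  2 = 2 · 1 + 0
gcd(792, 389) = 1.
Track Bezout coefficients alongside the remainders: start with r₀ = 792 = a·1 + b·0 (s = 1, t = 0) and r₁ = 389 = a·0 + b·1 (s = 0, t = 1); each new remainder r_{k+1} = r_{k-1} − q_k·r_k inherits s_{k+1} = s_{k-1} − q_k·s_k, t_{k+1} = t_{k-1} − q_k·t_k, so r_k = a·s_k + b·t_k at every step:
  q = 2: r = 14, s = 1 − 2·0 = 1, t = 0 − 2·1 = -2  (check: 792·1 + 389·(-2) = 14)
  q = 27: r = 11, s = 0 − 27·1 = -27, t = 1 − 27·(-2) = 55  (check: 792·(-27) + 389·55 = 11)
  q = 1: r = 3, s = 1 − 1·(-27) = 28, t = -2 − 1·55 = -57  (check: 792·28 + 389·(-57) = 3)
  q = 3: r = 2, s = -27 − 3·28 = -111, t = 55 − 3·(-57) = 226  (check: 792·(-111) + 389·226 = 2)
  q = 1: r = 1, s = 28 − 1·(-111) = 139, t = -57 − 1·226 = -283  (check: 792·139 + 389·(-283) = 1)
The row with r = 1 (the gcd) gives the Bezout coefficients s = 139, t = -283.
Result: 792 · (139) + 389 · (-283) = 1.

gcd(792, 389) = 1; s = 139, t = -283 (check: 792·139 + 389·(-283) = 1).


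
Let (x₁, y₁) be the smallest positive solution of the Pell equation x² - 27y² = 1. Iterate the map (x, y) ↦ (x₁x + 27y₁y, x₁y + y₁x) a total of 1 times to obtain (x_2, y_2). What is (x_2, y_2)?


Step 1: Find the fundamental solution (x₁, y₁) of x² - 27y² = 1.
  Expand √27 as a continued fraction. a₀ = ⌊√27⌋ = 5; iterate m_{k+1} = d_k·a_k − m_k, d_{k+1} = (27 − m_{k+1}²)/d_k, a_{k+1} = ⌊(a₀ + m_{k+1})/d_{k+1}⌋ (starting m₀ = 0, d₀ = 1), with convergents p_k = a_k·p_{k-1} + p_{k-2}, q_k = a_k·q_{k-1} + q_{k-2} (p₋₁ = 1, q₋₁ = 0):
  k = 0: a₀ = 5; p₀/q₀ = 5/1; p₀² − 27·q₀² = 25 − 27 = -2.
  k = 1: m = 5, d = 2, a = ⌊(5 + 5)/2⌋ = 5; p/q = (5·5 + 1)/(5·1 + 0) = 26/5; p² − 27·q² = 676 − 675 = 1.
  The first convergent with p² − 27·q² = 1 gives the fundamental solution (x₁, y₁) = (26, 5).
Step 2: Apply the recurrence (x_{n+1}, y_{n+1}) = (x₁x_n + 27y₁y_n, x₁y_n + y₁x_n) repeatedly.
  From (x_1, y_1) = (26, 5): x_2 = 26·26 + 27·5·5 = 1351; y_2 = 26·5 + 5·26 = 260.
Step 3: Verify x_2² - 27·y_2² = 1825201 - 1825200 = 1 (should be 1). ✓

(x_1, y_1) = (26, 5); (x_2, y_2) = (1351, 260).


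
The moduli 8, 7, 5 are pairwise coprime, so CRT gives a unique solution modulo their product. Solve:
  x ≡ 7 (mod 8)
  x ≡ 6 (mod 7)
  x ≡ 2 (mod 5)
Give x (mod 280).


Moduli 8, 7, 5 are pairwise coprime; by CRT there is a unique solution modulo M = 8 · 7 · 5 = 280.
Solve pairwise, accumulating the modulus:
  Start with x ≡ 7 (mod 8).
  Combine with x ≡ 6 (mod 7): since gcd(8, 7) = 1, we get a unique residue mod 56.
    Write x = 7 + 8·t and substitute into x ≡ 6 (mod 7): 8·t ≡ 6 − 7 = -1 (mod 7).
    Reduce coefficients mod 7: 1·t ≡ 6 (mod 7).
    So t ≡ 6 (mod 7).
    Then x = 7 + 8·6 = 55, valid modulo lcm(8, 7) = 56: x ≡ 55 (mod 56).
  Combine with x ≡ 2 (mod 5): since gcd(56, 5) = 1, we get a unique residue mod 280.
    Write x = 55 + 56·t and substitute into x ≡ 2 (mod 5): 56·t ≡ 2 − 55 = -53 (mod 5).
    Reduce coefficients mod 5: 1·t ≡ 2 (mod 5).
    So t ≡ 2 (mod 5).
    Then x = 55 + 56·2 = 167, valid modulo lcm(56, 5) = 280: x ≡ 167 (mod 280).
Verify: 167 mod 8 = 7 ✓, 167 mod 7 = 6 ✓, 167 mod 5 = 2 ✓.

x ≡ 167 (mod 280).


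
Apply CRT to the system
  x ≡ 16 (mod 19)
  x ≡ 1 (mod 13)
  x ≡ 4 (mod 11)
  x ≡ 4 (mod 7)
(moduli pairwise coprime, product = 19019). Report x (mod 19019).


Product of moduli M = 19 · 13 · 11 · 7 = 19019.
Merge one congruence at a time:
  Start: x ≡ 16 (mod 19).
  Combine with x ≡ 1 (mod 13); new modulus lcm = 247.
    Write x = 16 + 19·t and substitute into x ≡ 1 (mod 13): 19·t ≡ 1 − 16 = -15 (mod 13).
    Reduce coefficients mod 13: 6·t ≡ 11 (mod 13).
    The inverse of 6 mod 13 is 11 (since 6·11 = 66 = 5·13 + 1), so t ≡ 11·11 = 121 ≡ 4 (mod 13).
    Then x = 16 + 19·4 = 92, valid modulo lcm(19, 13) = 247: x ≡ 92 (mod 247).
  Combine with x ≡ 4 (mod 11); new modulus lcm = 2717.
    Write x = 92 + 247·t and substitute into x ≡ 4 (mod 11): 247·t ≡ 4 − 92 = -88 (mod 11).
    Reduce coefficients mod 11: 5·t ≡ 0 (mod 11).
    The inverse of 5 mod 11 is 9 (since 5·9 = 45 = 4·11 + 1), so t ≡ 9·0 = 0 ≡ 0 (mod 11).
    Then x = 92 + 247·0 = 92, valid modulo lcm(247, 11) = 2717: x ≡ 92 (mod 2717).
  Combine with x ≡ 4 (mod 7); new modulus lcm = 19019.
    Write x = 92 + 2717·t and substitute into x ≡ 4 (mod 7): 2717·t ≡ 4 − 92 = -88 (mod 7).
    Reduce coefficients mod 7: 1·t ≡ 3 (mod 7).
    So t ≡ 3 (mod 7).
    Then x = 92 + 2717·3 = 8243, valid modulo lcm(2717, 7) = 19019: x ≡ 8243 (mod 19019).
Verify against each original: 8243 mod 19 = 16, 8243 mod 13 = 1, 8243 mod 11 = 4, 8243 mod 7 = 4.

x ≡ 8243 (mod 19019).


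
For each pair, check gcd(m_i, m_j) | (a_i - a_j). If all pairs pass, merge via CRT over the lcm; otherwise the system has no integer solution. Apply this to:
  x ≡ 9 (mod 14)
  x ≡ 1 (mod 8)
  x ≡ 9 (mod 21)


Moduli 14, 8, 21 are not pairwise coprime, so CRT works modulo lcm(m_i) when all pairwise compatibility conditions hold.
Pairwise compatibility: gcd(m_i, m_j) must divide a_i - a_j for every pair.
Merge one congruence at a time:
  Start: x ≡ 9 (mod 14).
  Combine with x ≡ 1 (mod 8): gcd(14, 8) = 2; 1 - 9 = -8, which IS divisible by 2, so compatible.
    Write x = 9 + 14·t and substitute into x ≡ 1 (mod 8): 14·t ≡ 1 − 9 = -8 (mod 8).
    Divide the congruence (and modulus) by g = 2: 7·t ≡ -4 (mod 4).
    Reduce coefficients mod 4: 3·t ≡ 0 (mod 4).
    The inverse of 3 mod 4 is 3 (since 3·3 = 9 = 2·4 + 1), so t ≡ 3·0 = 0 ≡ 0 (mod 4).
    Then x = 9 + 14·0 = 9, valid modulo lcm(14, 8) = 56: x ≡ 9 (mod 56).
  Combine with x ≡ 9 (mod 21): gcd(56, 21) = 7; 9 - 9 = 0, which IS divisible by 7, so compatible.
    Write x = 9 + 56·t and substitute into x ≡ 9 (mod 21): 56·t ≡ 9 − 9 = 0 (mod 21).
    Divide the congruence (and modulus) by g = 7: 8·t ≡ 0 (mod 3).
    Reduce coefficients mod 3: 2·t ≡ 0 (mod 3).
    The inverse of 2 mod 3 is 2 (since 2·2 = 4 = 1·3 + 1), so t ≡ 2·0 = 0 ≡ 0 (mod 3).
    Then x = 9 + 56·0 = 9, valid modulo lcm(56, 21) = 168: x ≡ 9 (mod 168).
Verify: 9 mod 14 = 9, 9 mod 8 = 1, 9 mod 21 = 9.

x ≡ 9 (mod 168).


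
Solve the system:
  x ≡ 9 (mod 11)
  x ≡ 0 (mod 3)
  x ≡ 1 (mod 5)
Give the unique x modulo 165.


Moduli 11, 3, 5 are pairwise coprime; by CRT there is a unique solution modulo M = 11 · 3 · 5 = 165.
Solve pairwise, accumulating the modulus:
  Start with x ≡ 9 (mod 11).
  Combine with x ≡ 0 (mod 3): since gcd(11, 3) = 1, we get a unique residue mod 33.
    Write x = 9 + 11·t and substitute into x ≡ 0 (mod 3): 11·t ≡ 0 − 9 = -9 (mod 3).
    Reduce coefficients mod 3: 2·t ≡ 0 (mod 3).
    The inverse of 2 mod 3 is 2 (since 2·2 = 4 = 1·3 + 1), so t ≡ 2·0 = 0 ≡ 0 (mod 3).
    Then x = 9 + 11·0 = 9, valid modulo lcm(11, 3) = 33: x ≡ 9 (mod 33).
  Combine with x ≡ 1 (mod 5): since gcd(33, 5) = 1, we get a unique residue mod 165.
    Write x = 9 + 33·t and substitute into x ≡ 1 (mod 5): 33·t ≡ 1 − 9 = -8 (mod 5).
    Reduce coefficients mod 5: 3·t ≡ 2 (mod 5).
    The inverse of 3 mod 5 is 2 (since 3·2 = 6 = 1·5 + 1), so t ≡ 2·2 = 4 ≡ 4 (mod 5).
    Then x = 9 + 33·4 = 141, valid modulo lcm(33, 5) = 165: x ≡ 141 (mod 165).
Verify: 141 mod 11 = 9 ✓, 141 mod 3 = 0 ✓, 141 mod 5 = 1 ✓.

x ≡ 141 (mod 165).


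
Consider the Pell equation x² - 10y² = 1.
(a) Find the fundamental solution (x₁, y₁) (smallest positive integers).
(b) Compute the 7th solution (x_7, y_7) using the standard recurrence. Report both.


Step 1: Find the fundamental solution (x₁, y₁) of x² - 10y² = 1.
  Expand √10 as a continued fraction. a₀ = ⌊√10⌋ = 3; iterate m_{k+1} = d_k·a_k − m_k, d_{k+1} = (10 − m_{k+1}²)/d_k, a_{k+1} = ⌊(a₀ + m_{k+1})/d_{k+1}⌋ (starting m₀ = 0, d₀ = 1), with convergents p_k = a_k·p_{k-1} + p_{k-2}, q_k = a_k·q_{k-1} + q_{k-2} (p₋₁ = 1, q₋₁ = 0):
  k = 0: a₀ = 3; p₀/q₀ = 3/1; p₀² − 10·q₀² = 9 − 10 = -1.
  k = 1: m = 3, d = 1, a = ⌊(3 + 3)/1⌋ = 6; p/q = (6·3 + 1)/(6·1 + 0) = 19/6; p² − 10·q² = 361 − 360 = 1.
  The first convergent with p² − 10·q² = 1 gives the fundamental solution (x₁, y₁) = (19, 6).
Step 2: Apply the recurrence (x_{n+1}, y_{n+1}) = (x₁x_n + 10y₁y_n, x₁y_n + y₁x_n) repeatedly.
  From (x_1, y_1) = (19, 6): x_2 = 19·19 + 10·6·6 = 721; y_2 = 19·6 + 6·19 = 228.
  From (x_2, y_2) = (721, 228): x_3 = 19·721 + 10·6·228 = 27379; y_3 = 19·228 + 6·721 = 8658.
  From (x_3, y_3) = (27379, 8658): x_4 = 19·27379 + 10·6·8658 = 1039681; y_4 = 19·8658 + 6·27379 = 328776.
  From (x_4, y_4) = (1039681, 328776): x_5 = 19·1039681 + 10·6·328776 = 39480499; y_5 = 19·328776 + 6·1039681 = 12484830.
  From (x_5, y_5) = (39480499, 12484830): x_6 = 19·39480499 + 10·6·12484830 = 1499219281; y_6 = 19·12484830 + 6·39480499 = 474094764.
  From (x_6, y_6) = (1499219281, 474094764): x_7 = 19·1499219281 + 10·6·474094764 = 56930852179; y_7 = 19·474094764 + 6·1499219281 = 18003116202.
Step 3: Verify x_7² - 10·y_7² = 3241121929827149048041 - 3241121929827149048040 = 1 (should be 1). ✓

(x_1, y_1) = (19, 6); (x_7, y_7) = (56930852179, 18003116202).


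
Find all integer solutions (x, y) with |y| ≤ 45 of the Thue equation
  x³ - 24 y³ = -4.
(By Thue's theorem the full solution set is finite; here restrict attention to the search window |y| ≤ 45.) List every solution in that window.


The equation is x³ - 24y³ = -4. For fixed y, x³ = 24·y³ − 4, so a solution requires the RHS to be a perfect cube.
Strategy: iterate y from -45 to 45, compute RHS = 24·y³ − 4, and check whether it is a (positive or negative) perfect cube.
Check small values of y:
  y = 0: RHS = -4 is not a perfect cube.
  y = 1: RHS = 20 is not a perfect cube.
  y = -1: RHS = -28 is not a perfect cube.
  y = 2: RHS = 188 is not a perfect cube.
  y = -2: RHS = -196 is not a perfect cube.
  y = 3: RHS = 644 is not a perfect cube.
  y = -3: RHS = -652 is not a perfect cube.
Continuing the search up to |y| = 45 finds no solutions either.
No (x, y) in the scanned range satisfies the equation.

No integer solutions with |y| ≤ 45.


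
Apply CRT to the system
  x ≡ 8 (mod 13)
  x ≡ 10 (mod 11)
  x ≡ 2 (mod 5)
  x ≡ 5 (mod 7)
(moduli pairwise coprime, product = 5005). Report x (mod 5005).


Product of moduli M = 13 · 11 · 5 · 7 = 5005.
Merge one congruence at a time:
  Start: x ≡ 8 (mod 13).
  Combine with x ≡ 10 (mod 11); new modulus lcm = 143.
    Write x = 8 + 13·t and substitute into x ≡ 10 (mod 11): 13·t ≡ 10 − 8 = 2 (mod 11).
    Reduce coefficients mod 11: 2·t ≡ 2 (mod 11).
    The inverse of 2 mod 11 is 6 (since 2·6 = 12 = 1·11 + 1), so t ≡ 6·2 = 12 ≡ 1 (mod 11).
    Then x = 8 + 13·1 = 21, valid modulo lcm(13, 11) = 143: x ≡ 21 (mod 143).
  Combine with x ≡ 2 (mod 5); new modulus lcm = 715.
    Write x = 21 + 143·t and substitute into x ≡ 2 (mod 5): 143·t ≡ 2 − 21 = -19 (mod 5).
    Reduce coefficients mod 5: 3·t ≡ 1 (mod 5).
    The inverse of 3 mod 5 is 2 (since 3·2 = 6 = 1·5 + 1), so t ≡ 2·1 = 2 ≡ 2 (mod 5).
    Then x = 21 + 143·2 = 307, valid modulo lcm(143, 5) = 715: x ≡ 307 (mod 715).
  Combine with x ≡ 5 (mod 7); new modulus lcm = 5005.
    Write x = 307 + 715·t and substitute into x ≡ 5 (mod 7): 715·t ≡ 5 − 307 = -302 (mod 7).
    Reduce coefficients mod 7: 1·t ≡ 6 (mod 7).
    So t ≡ 6 (mod 7).
    Then x = 307 + 715·6 = 4597, valid modulo lcm(715, 7) = 5005: x ≡ 4597 (mod 5005).
Verify against each original: 4597 mod 13 = 8, 4597 mod 11 = 10, 4597 mod 5 = 2, 4597 mod 7 = 5.

x ≡ 4597 (mod 5005).
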